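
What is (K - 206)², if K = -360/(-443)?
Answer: 8262446404/196249 ≈ 42102.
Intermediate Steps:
K = 360/443 (K = -360*(-1/443) = 360/443 ≈ 0.81264)
(K - 206)² = (360/443 - 206)² = (-90898/443)² = 8262446404/196249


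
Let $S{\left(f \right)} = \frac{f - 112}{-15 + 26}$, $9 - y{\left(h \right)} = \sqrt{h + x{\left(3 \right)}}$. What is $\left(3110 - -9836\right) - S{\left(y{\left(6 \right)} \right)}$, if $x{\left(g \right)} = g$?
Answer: $\frac{142512}{11} \approx 12956.0$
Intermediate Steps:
$y{\left(h \right)} = 9 - \sqrt{3 + h}$ ($y{\left(h \right)} = 9 - \sqrt{h + 3} = 9 - \sqrt{3 + h}$)
$S{\left(f \right)} = - \frac{112}{11} + \frac{f}{11}$ ($S{\left(f \right)} = \frac{-112 + f}{11} = \left(-112 + f\right) \frac{1}{11} = - \frac{112}{11} + \frac{f}{11}$)
$\left(3110 - -9836\right) - S{\left(y{\left(6 \right)} \right)} = \left(3110 - -9836\right) - \left(- \frac{112}{11} + \frac{9 - \sqrt{3 + 6}}{11}\right) = \left(3110 + \left(-2448 + 12284\right)\right) - \left(- \frac{112}{11} + \frac{9 - \sqrt{9}}{11}\right) = \left(3110 + 9836\right) - \left(- \frac{112}{11} + \frac{9 - 3}{11}\right) = 12946 - \left(- \frac{112}{11} + \frac{9 - 3}{11}\right) = 12946 - \left(- \frac{112}{11} + \frac{1}{11} \cdot 6\right) = 12946 - \left(- \frac{112}{11} + \frac{6}{11}\right) = 12946 - - \frac{106}{11} = 12946 + \frac{106}{11} = \frac{142512}{11}$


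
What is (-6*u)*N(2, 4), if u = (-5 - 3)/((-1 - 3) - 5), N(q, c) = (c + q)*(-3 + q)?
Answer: 32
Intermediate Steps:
N(q, c) = (-3 + q)*(c + q)
u = 8/9 (u = -8/(-4 - 5) = -8/(-9) = -8*(-1/9) = 8/9 ≈ 0.88889)
(-6*u)*N(2, 4) = (-6*8/9)*(2**2 - 3*4 - 3*2 + 4*2) = -16*(4 - 12 - 6 + 8)/3 = -16/3*(-6) = 32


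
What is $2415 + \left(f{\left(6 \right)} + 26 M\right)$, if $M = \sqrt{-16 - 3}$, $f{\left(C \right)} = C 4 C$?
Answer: $2559 + 26 i \sqrt{19} \approx 2559.0 + 113.33 i$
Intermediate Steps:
$f{\left(C \right)} = 4 C^{2}$ ($f{\left(C \right)} = 4 C C = 4 C^{2}$)
$M = i \sqrt{19}$ ($M = \sqrt{-19} = i \sqrt{19} \approx 4.3589 i$)
$2415 + \left(f{\left(6 \right)} + 26 M\right) = 2415 + \left(4 \cdot 6^{2} + 26 i \sqrt{19}\right) = 2415 + \left(4 \cdot 36 + 26 i \sqrt{19}\right) = 2415 + \left(144 + 26 i \sqrt{19}\right) = 2559 + 26 i \sqrt{19}$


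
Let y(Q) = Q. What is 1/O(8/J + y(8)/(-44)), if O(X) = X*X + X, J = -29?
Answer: -101761/25258 ≈ -4.0289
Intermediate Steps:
O(X) = X + X² (O(X) = X² + X = X + X²)
1/O(8/J + y(8)/(-44)) = 1/((8/(-29) + 8/(-44))*(1 + (8/(-29) + 8/(-44)))) = 1/((8*(-1/29) + 8*(-1/44))*(1 + (8*(-1/29) + 8*(-1/44)))) = 1/((-8/29 - 2/11)*(1 + (-8/29 - 2/11))) = 1/(-146*(1 - 146/319)/319) = 1/(-146/319*173/319) = 1/(-25258/101761) = -101761/25258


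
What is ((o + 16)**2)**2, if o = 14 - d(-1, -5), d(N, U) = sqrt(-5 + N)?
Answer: (30 - I*sqrt(6))**4 ≈ 7.7764e+5 - 2.6278e+5*I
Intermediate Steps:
o = 14 - I*sqrt(6) (o = 14 - sqrt(-5 - 1) = 14 - sqrt(-6) = 14 - I*sqrt(6) ≈ 14.0 - 2.4495*I)
((o + 16)**2)**2 = (((14 - I*sqrt(6)) + 16)**2)**2 = ((30 - I*sqrt(6))**2)**2 = (30 - I*sqrt(6))**4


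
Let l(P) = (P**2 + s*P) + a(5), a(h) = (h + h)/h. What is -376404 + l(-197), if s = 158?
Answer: -368719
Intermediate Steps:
a(h) = 2 (a(h) = (2*h)/h = 2)
l(P) = 2 + P**2 + 158*P (l(P) = (P**2 + 158*P) + 2 = 2 + P**2 + 158*P)
-376404 + l(-197) = -376404 + (2 + (-197)**2 + 158*(-197)) = -376404 + (2 + 38809 - 31126) = -376404 + 7685 = -368719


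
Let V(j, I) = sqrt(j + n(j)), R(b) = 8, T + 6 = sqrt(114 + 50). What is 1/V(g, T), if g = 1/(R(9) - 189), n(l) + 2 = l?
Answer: -I*sqrt(16471)/182 ≈ -0.70516*I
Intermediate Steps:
n(l) = -2 + l
T = -6 + 2*sqrt(41) (T = -6 + sqrt(114 + 50) = -6 + sqrt(164) = -6 + 2*sqrt(41) ≈ 6.8063)
g = -1/181 (g = 1/(8 - 189) = 1/(-181) = -1/181 ≈ -0.0055249)
V(j, I) = sqrt(-2 + 2*j) (V(j, I) = sqrt(j + (-2 + j)) = sqrt(-2 + 2*j))
1/V(g, T) = 1/(sqrt(-2 + 2*(-1/181))) = 1/(sqrt(-2 - 2/181)) = 1/(sqrt(-364/181)) = 1/(2*I*sqrt(16471)/181) = -I*sqrt(16471)/182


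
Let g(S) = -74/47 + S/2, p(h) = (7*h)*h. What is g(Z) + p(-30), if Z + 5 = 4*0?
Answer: 591817/94 ≈ 6295.9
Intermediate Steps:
p(h) = 7*h**2
Z = -5 (Z = -5 + 4*0 = -5 + 0 = -5)
g(S) = -74/47 + S/2 (g(S) = -74*1/47 + S*(1/2) = -74/47 + S/2)
g(Z) + p(-30) = (-74/47 + (1/2)*(-5)) + 7*(-30)**2 = (-74/47 - 5/2) + 7*900 = -383/94 + 6300 = 591817/94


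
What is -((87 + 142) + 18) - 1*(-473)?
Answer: 226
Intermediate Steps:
-((87 + 142) + 18) - 1*(-473) = -(229 + 18) + 473 = -1*247 + 473 = -247 + 473 = 226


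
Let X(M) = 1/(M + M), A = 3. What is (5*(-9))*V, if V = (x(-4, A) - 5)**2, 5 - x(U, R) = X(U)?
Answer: -45/64 ≈ -0.70313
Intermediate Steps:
X(M) = 1/(2*M)
x(U, R) = 5 - 1/(2*U)
V = 1/64 (V = ((5 - 1/2/(-4)) - 5)**2 = ((5 - 1/2*(-1/4)) - 5)**2 = ((5 + 1/8) - 5)**2 = (41/8 - 5)**2 = (1/8)**2 = 1/64 ≈ 0.015625)
(5*(-9))*V = (5*(-9))*(1/64) = -45*1/64 = -45/64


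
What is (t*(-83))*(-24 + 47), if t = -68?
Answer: 129812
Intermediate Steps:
(t*(-83))*(-24 + 47) = (-68*(-83))*(-24 + 47) = 5644*23 = 129812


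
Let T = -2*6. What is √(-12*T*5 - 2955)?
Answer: I*√2235 ≈ 47.276*I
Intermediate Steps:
T = -12
√(-12*T*5 - 2955) = √(-12*(-12)*5 - 2955) = √(144*5 - 2955) = √(720 - 2955) = √(-2235) = I*√2235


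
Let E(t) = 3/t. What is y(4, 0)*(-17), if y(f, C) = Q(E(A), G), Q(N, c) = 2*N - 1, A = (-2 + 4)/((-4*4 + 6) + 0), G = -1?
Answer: 527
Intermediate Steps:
A = -1/5 (A = 2/((-16 + 6) + 0) = 2/(-10 + 0) = 2/(-10) = 2*(-1/10) = -1/5 ≈ -0.20000)
Q(N, c) = -1 + 2*N
y(f, C) = -31 (y(f, C) = -1 + 2*(3/(-1/5)) = -1 + 2*(3*(-5)) = -1 + 2*(-15) = -1 - 30 = -31)
y(4, 0)*(-17) = -31*(-17) = 527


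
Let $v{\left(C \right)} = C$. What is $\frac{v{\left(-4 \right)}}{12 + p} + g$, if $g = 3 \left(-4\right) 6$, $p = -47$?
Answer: $- \frac{2516}{35} \approx -71.886$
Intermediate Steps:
$g = -72$ ($g = \left(-12\right) 6 = -72$)
$\frac{v{\left(-4 \right)}}{12 + p} + g = - \frac{4}{12 - 47} - 72 = - \frac{4}{-35} - 72 = \left(-4\right) \left(- \frac{1}{35}\right) - 72 = \frac{4}{35} - 72 = - \frac{2516}{35}$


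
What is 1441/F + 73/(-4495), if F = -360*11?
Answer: -24605/64728 ≈ -0.38013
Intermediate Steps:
F = -3960
1441/F + 73/(-4495) = 1441/(-3960) + 73/(-4495) = 1441*(-1/3960) + 73*(-1/4495) = -131/360 - 73/4495 = -24605/64728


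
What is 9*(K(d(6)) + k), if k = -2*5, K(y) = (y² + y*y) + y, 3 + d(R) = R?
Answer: 99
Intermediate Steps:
d(R) = -3 + R
K(y) = y + 2*y² (K(y) = (y² + y²) + y = 2*y² + y = y + 2*y²)
k = -10
9*(K(d(6)) + k) = 9*((-3 + 6)*(1 + 2*(-3 + 6)) - 10) = 9*(3*(1 + 2*3) - 10) = 9*(3*(1 + 6) - 10) = 9*(3*7 - 10) = 9*(21 - 10) = 9*11 = 99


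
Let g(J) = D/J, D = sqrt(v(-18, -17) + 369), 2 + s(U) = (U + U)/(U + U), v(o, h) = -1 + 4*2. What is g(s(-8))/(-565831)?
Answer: 2*sqrt(94)/565831 ≈ 3.4269e-5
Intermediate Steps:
v(o, h) = 7 (v(o, h) = -1 + 8 = 7)
s(U) = -1 (s(U) = -2 + (U + U)/(U + U) = -2 + (2*U)/((2*U)) = -2 + (2*U)*(1/(2*U)) = -2 + 1 = -1)
D = 2*sqrt(94) (D = sqrt(7 + 369) = sqrt(376) = 2*sqrt(94) ≈ 19.391)
g(J) = 2*sqrt(94)/J (g(J) = (2*sqrt(94))/J = 2*sqrt(94)/J)
g(s(-8))/(-565831) = (2*sqrt(94)/(-1))/(-565831) = (2*sqrt(94)*(-1))*(-1/565831) = -2*sqrt(94)*(-1/565831) = 2*sqrt(94)/565831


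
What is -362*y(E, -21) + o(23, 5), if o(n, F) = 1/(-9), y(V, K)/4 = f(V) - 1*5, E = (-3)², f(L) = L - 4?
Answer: -⅑ ≈ -0.11111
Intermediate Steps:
f(L) = -4 + L
E = 9
y(V, K) = -36 + 4*V (y(V, K) = 4*((-4 + V) - 1*5) = 4*((-4 + V) - 5) = 4*(-9 + V) = -36 + 4*V)
o(n, F) = -⅑
-362*y(E, -21) + o(23, 5) = -362*(-36 + 4*9) - ⅑ = -362*(-36 + 36) - ⅑ = -362*0 - ⅑ = 0 - ⅑ = -⅑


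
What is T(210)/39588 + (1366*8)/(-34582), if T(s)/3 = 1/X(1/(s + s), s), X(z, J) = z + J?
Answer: -1589886125381/5031250436809 ≈ -0.31600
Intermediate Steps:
X(z, J) = J + z
T(s) = 3/(s + 1/(2*s)) (T(s) = 3/(s + 1/(s + s)) = 3/(s + 1/(2*s)))
T(210)/39588 + (1366*8)/(-34582) = (6*210/(1 + 2*210²))/39588 + (1366*8)/(-34582) = (6*210/(1 + 2*44100))*(1/39588) + 10928*(-1/34582) = (6*210/(1 + 88200))*(1/39588) - 5464/17291 = (6*210/88201)*(1/39588) - 5464/17291 = (6*210*(1/88201))*(1/39588) - 5464/17291 = (1260/88201)*(1/39588) - 5464/17291 = 105/290975099 - 5464/17291 = -1589886125381/5031250436809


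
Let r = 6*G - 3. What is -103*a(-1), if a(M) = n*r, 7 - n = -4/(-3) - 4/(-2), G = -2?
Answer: 5665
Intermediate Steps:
r = -15 (r = 6*(-2) - 3 = -12 - 3 = -15)
n = 11/3 (n = 7 - (-4/(-3) - 4/(-2)) = 7 - (-4*(-⅓) - 4*(-½)) = 7 - (4/3 + 2) = 7 - 1*10/3 = 7 - 10/3 = 11/3 ≈ 3.6667)
a(M) = -55 (a(M) = (11/3)*(-15) = -55)
-103*a(-1) = -103*(-55) = 5665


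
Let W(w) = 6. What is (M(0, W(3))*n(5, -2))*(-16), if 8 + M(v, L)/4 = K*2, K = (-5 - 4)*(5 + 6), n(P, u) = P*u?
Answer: -131840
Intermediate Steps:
K = -99 (K = -9*11 = -99)
M(v, L) = -824 (M(v, L) = -32 + 4*(-99*2) = -32 + 4*(-198) = -32 - 792 = -824)
(M(0, W(3))*n(5, -2))*(-16) = -4120*(-2)*(-16) = -824*(-10)*(-16) = 8240*(-16) = -131840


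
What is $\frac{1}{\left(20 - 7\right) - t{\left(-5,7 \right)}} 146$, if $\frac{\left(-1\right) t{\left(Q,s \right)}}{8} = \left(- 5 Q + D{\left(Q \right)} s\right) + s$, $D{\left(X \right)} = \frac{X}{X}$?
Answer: $\frac{146}{325} \approx 0.44923$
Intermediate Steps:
$D{\left(X \right)} = 1$
$t{\left(Q,s \right)} = - 16 s + 40 Q$ ($t{\left(Q,s \right)} = - 8 \left(\left(- 5 Q + 1 s\right) + s\right) = - 8 \left(\left(- 5 Q + s\right) + s\right) = - 8 \left(\left(s - 5 Q\right) + s\right) = - 8 \left(- 5 Q + 2 s\right) = - 16 s + 40 Q$)
$\frac{1}{\left(20 - 7\right) - t{\left(-5,7 \right)}} 146 = \frac{1}{\left(20 - 7\right) - \left(\left(-16\right) 7 + 40 \left(-5\right)\right)} 146 = \frac{1}{\left(20 - 7\right) - \left(-112 - 200\right)} 146 = \frac{1}{13 - -312} \cdot 146 = \frac{1}{13 + 312} \cdot 146 = \frac{1}{325} \cdot 146 = \frac{146}{325}$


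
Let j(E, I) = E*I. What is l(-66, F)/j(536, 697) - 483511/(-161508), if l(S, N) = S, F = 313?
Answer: 5644536937/1885565523 ≈ 2.9935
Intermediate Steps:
l(-66, F)/j(536, 697) - 483511/(-161508) = -66/(536*697) - 483511/(-161508) = -66/373592 - 483511*(-1/161508) = -66*1/373592 + 483511/161508 = -33/186796 + 483511/161508 = 5644536937/1885565523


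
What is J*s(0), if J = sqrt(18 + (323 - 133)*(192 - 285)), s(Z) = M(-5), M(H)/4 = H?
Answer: -40*I*sqrt(4413) ≈ -2657.2*I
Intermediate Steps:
M(H) = 4*H
s(Z) = -20 (s(Z) = 4*(-5) = -20)
J = 2*I*sqrt(4413) (J = sqrt(18 + 190*(-93)) = sqrt(18 - 17670) = sqrt(-17652) = 2*I*sqrt(4413) ≈ 132.86*I)
J*s(0) = (2*I*sqrt(4413))*(-20) = -40*I*sqrt(4413)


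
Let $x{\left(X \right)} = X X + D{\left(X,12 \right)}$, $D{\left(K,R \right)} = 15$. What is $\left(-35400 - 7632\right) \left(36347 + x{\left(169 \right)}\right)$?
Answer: $-2793766536$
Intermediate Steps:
$x{\left(X \right)} = 15 + X^{2}$ ($x{\left(X \right)} = X X + 15 = X^{2} + 15 = 15 + X^{2}$)
$\left(-35400 - 7632\right) \left(36347 + x{\left(169 \right)}\right) = \left(-35400 - 7632\right) \left(36347 + \left(15 + 169^{2}\right)\right) = - 43032 \left(36347 + \left(15 + 28561\right)\right) = - 43032 \left(36347 + 28576\right) = \left(-43032\right) 64923 = -2793766536$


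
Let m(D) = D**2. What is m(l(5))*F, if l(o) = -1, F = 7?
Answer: 7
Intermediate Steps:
m(l(5))*F = (-1)**2*7 = 1*7 = 7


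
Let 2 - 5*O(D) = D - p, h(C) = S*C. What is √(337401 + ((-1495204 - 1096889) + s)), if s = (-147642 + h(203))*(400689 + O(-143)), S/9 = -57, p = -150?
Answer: 74*I*√18423645 ≈ 3.1763e+5*I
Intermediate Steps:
S = -513 (S = 9*(-57) = -513)
h(C) = -513*C
O(D) = -148/5 - D/5 (O(D) = ⅖ - (D - 1*(-150))/5 = ⅖ - (D + 150)/5 = ⅖ - (150 + D)/5 = ⅖ + (-30 - D/5) = -148/5 - D/5)
s = -100885625328 (s = (-147642 - 513*203)*(400689 + (-148/5 - ⅕*(-143))) = (-147642 - 104139)*(400689 + (-148/5 + 143/5)) = -251781*(400689 - 1) = -251781*400688 = -100885625328)
√(337401 + ((-1495204 - 1096889) + s)) = √(337401 + ((-1495204 - 1096889) - 100885625328)) = √(337401 + (-2592093 - 100885625328)) = √(337401 - 100888217421) = √(-100887880020) = 74*I*√18423645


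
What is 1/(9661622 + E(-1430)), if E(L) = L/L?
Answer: 1/9661623 ≈ 1.0350e-7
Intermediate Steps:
E(L) = 1
1/(9661622 + E(-1430)) = 1/(9661622 + 1) = 1/9661623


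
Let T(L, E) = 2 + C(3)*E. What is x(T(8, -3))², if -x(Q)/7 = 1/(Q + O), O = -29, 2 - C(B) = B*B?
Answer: 49/36 ≈ 1.3611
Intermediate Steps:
C(B) = 2 - B² (C(B) = 2 - B*B = 2 - B²)
T(L, E) = 2 - 7*E (T(L, E) = 2 + (2 - 1*3²)*E = 2 + (2 - 1*9)*E = 2 + (2 - 9)*E = 2 - 7*E)
x(Q) = -7/(-29 + Q) (x(Q) = -7/(Q - 29) = -7/(-29 + Q))
x(T(8, -3))² = (-7/(-29 + (2 - 7*(-3))))² = (-7/(-29 + (2 + 21)))² = (-7/(-29 + 23))² = (-7/(-6))² = (-7*(-⅙))² = (7/6)² = 49/36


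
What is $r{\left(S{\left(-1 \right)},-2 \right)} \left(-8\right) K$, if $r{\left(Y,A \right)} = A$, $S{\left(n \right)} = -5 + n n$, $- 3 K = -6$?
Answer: $32$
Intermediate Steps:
$K = 2$ ($K = \left(- \frac{1}{3}\right) \left(-6\right) = 2$)
$S{\left(n \right)} = -5 + n^{2}$
$r{\left(S{\left(-1 \right)},-2 \right)} \left(-8\right) K = \left(-2\right) \left(-8\right) 2 = 16 \cdot 2 = 32$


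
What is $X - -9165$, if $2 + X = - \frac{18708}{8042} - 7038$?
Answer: $\frac{8535271}{4021} \approx 2122.7$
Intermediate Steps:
$X = - \frac{28317194}{4021}$ ($X = -2 - \left(7038 + \frac{18708}{8042}\right) = -2 - \frac{28309152}{4021} = - \frac{28317194}{4021} \approx -7042.3$)
$X - -9165 = - \frac{28317194}{4021} - -9165 = - \frac{28317194}{4021} + 9165 = \frac{8535271}{4021}$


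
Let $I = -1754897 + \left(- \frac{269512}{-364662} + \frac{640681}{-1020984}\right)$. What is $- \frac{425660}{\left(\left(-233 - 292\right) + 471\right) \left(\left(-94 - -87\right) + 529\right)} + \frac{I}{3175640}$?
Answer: $\frac{49882266778492938589}{3428772790568269248} \approx 14.548$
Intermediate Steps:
$I = - \frac{108895466402778665}{62052344568}$ ($I = -1754897 + \left(\left(-269512\right) \left(- \frac{1}{364662}\right) + 640681 \left(- \frac{1}{1020984}\right)\right) = -1754897 + \left(\frac{134756}{182331} - \frac{640681}{1020984}\right) = -1754897 + \frac{6922570831}{62052344568} = - \frac{108895466402778665}{62052344568} \approx -1.7549 \cdot 10^{6}$)
$- \frac{425660}{\left(\left(-233 - 292\right) + 471\right) \left(\left(-94 - -87\right) + 529\right)} + \frac{I}{3175640} = - \frac{425660}{\left(\left(-233 - 292\right) + 471\right) \left(\left(-94 - -87\right) + 529\right)} - \frac{108895466402778665}{62052344568 \cdot 3175640} = - \frac{425660}{\left(-525 + 471\right) \left(\left(-94 + 87\right) + 529\right)} - \frac{21779093280555733}{39411181500784704} = - \frac{425660}{\left(-54\right) \left(-7 + 529\right)} - \frac{21779093280555733}{39411181500784704} = - \frac{425660}{\left(-54\right) 522} - \frac{21779093280555733}{39411181500784704} = - \frac{425660}{-28188} - \frac{21779093280555733}{39411181500784704} = \left(-425660\right) \left(- \frac{1}{28188}\right) - \frac{21779093280555733}{39411181500784704} = \frac{106415}{7047} - \frac{21779093280555733}{39411181500784704} = \frac{49882266778492938589}{3428772790568269248}$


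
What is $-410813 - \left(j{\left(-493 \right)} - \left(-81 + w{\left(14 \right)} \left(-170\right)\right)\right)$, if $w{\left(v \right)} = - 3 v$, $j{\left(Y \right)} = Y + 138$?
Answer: $-403399$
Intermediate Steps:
$j{\left(Y \right)} = 138 + Y$
$-410813 - \left(j{\left(-493 \right)} - \left(-81 + w{\left(14 \right)} \left(-170\right)\right)\right) = -410813 - \left(\left(138 - 493\right) - \left(-81 + \left(-3\right) 14 \left(-170\right)\right)\right) = -410813 - \left(-355 - \left(-81 - -7140\right)\right) = -410813 - \left(-355 - \left(-81 + 7140\right)\right) = -410813 - \left(-355 - 7059\right) = -410813 - -7414 = -410813 + 7414 = -403399$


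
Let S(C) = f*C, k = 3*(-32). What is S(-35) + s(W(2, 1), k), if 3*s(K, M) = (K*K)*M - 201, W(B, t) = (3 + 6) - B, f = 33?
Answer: -2790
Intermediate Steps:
W(B, t) = 9 - B
k = -96
S(C) = 33*C
s(K, M) = -67 + M*K**2/3 (s(K, M) = ((K*K)*M - 201)/3 = (K**2*M - 201)/3 = (M*K**2 - 201)/3 = (-201 + M*K**2)/3 = -67 + M*K**2/3)
S(-35) + s(W(2, 1), k) = 33*(-35) + (-67 + (1/3)*(-96)*(9 - 1*2)**2) = -1155 + (-67 + (1/3)*(-96)*(9 - 2)**2) = -1155 + (-67 + (1/3)*(-96)*7**2) = -1155 + (-67 + (1/3)*(-96)*49) = -1155 + (-67 - 1568) = -1155 - 1635 = -2790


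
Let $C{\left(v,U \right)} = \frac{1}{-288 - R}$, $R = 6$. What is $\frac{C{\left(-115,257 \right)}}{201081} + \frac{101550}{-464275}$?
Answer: $- \frac{4900746511}{22405651506} \approx -0.21873$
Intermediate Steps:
$C{\left(v,U \right)} = - \frac{1}{294}$ ($C{\left(v,U \right)} = \frac{1}{-288 - 6} = \frac{1}{-294} = - \frac{1}{294}$)
$\frac{C{\left(-115,257 \right)}}{201081} + \frac{101550}{-464275} = - \frac{1}{294 \cdot 201081} + \frac{101550}{-464275} = \left(- \frac{1}{294}\right) \frac{1}{201081} + 101550 \left(- \frac{1}{464275}\right) = - \frac{1}{59117814} - \frac{4062}{18571} = - \frac{4900746511}{22405651506}$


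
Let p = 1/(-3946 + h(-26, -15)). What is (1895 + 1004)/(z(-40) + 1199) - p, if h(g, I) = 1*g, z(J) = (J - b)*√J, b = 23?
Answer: 1062144241/487749684 + 28098*I*√10/122797 ≈ 2.1776 + 0.72358*I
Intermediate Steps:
z(J) = √J*(-23 + J) (z(J) = (J - 1*23)*√J = (J - 23)*√J = (-23 + J)*√J = √J*(-23 + J))
h(g, I) = g
p = -1/3972 (p = 1/(-3946 - 26) = 1/(-3972) = -1/3972 ≈ -0.00025176)
(1895 + 1004)/(z(-40) + 1199) - p = (1895 + 1004)/(√(-40)*(-23 - 40) + 1199) - 1*(-1/3972) = 2899/((2*I*√10)*(-63) + 1199) + 1/3972 = 2899/(-126*I*√10 + 1199) + 1/3972 = 2899/(1199 - 126*I*√10) + 1/3972 = 1/3972 + 2899/(1199 - 126*I*√10)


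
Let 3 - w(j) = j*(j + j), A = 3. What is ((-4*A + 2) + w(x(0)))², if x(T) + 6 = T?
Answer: 6241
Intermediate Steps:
x(T) = -6 + T
w(j) = 3 - 2*j² (w(j) = 3 - j*(j + j) = 3 - j*2*j = 3 - 2*j²)
((-4*A + 2) + w(x(0)))² = ((-4*3 + 2) + (3 - 2*(-6 + 0)²))² = ((-12 + 2) + (3 - 2*(-6)²))² = (-10 + (3 - 2*36))² = (-10 + (3 - 72))² = (-10 - 69)² = (-79)² = 6241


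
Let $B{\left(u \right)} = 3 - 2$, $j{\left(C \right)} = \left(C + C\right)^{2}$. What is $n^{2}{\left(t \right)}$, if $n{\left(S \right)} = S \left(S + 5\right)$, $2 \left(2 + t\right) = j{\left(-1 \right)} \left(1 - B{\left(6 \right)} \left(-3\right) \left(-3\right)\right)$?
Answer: $54756$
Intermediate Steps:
$j{\left(C \right)} = 4 C^{2}$ ($j{\left(C \right)} = \left(2 C\right)^{2} = 4 C^{2}$)
$B{\left(u \right)} = 1$ ($B{\left(u \right)} = 3 - 2 = 1$)
$t = -18$ ($t = -2 + \frac{4 \left(-1\right)^{2} \left(1 - 1 \left(-3\right) \left(-3\right)\right)}{2} = -2 + \frac{4 \cdot 1 \left(1 - \left(-3\right) \left(-3\right)\right)}{2} = -2 + \frac{4 \left(1 - 9\right)}{2} = -2 + \frac{4 \left(-8\right)}{2} = -2 + \frac{1}{2} \left(-32\right) = -2 - 16 = -18$)
$n{\left(S \right)} = S \left(5 + S\right)$
$n^{2}{\left(t \right)} = \left(- 18 \left(5 - 18\right)\right)^{2} = \left(\left(-18\right) \left(-13\right)\right)^{2} = 234^{2} = 54756$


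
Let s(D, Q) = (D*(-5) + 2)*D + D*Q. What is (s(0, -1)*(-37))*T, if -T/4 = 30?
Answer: 0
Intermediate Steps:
s(D, Q) = D*Q + D*(2 - 5*D) (s(D, Q) = (-5*D + 2)*D + D*Q = (2 - 5*D)*D + D*Q = D*(2 - 5*D) + D*Q = D*Q + D*(2 - 5*D))
T = -120 (T = -4*30 = -120)
(s(0, -1)*(-37))*T = ((0*(2 - 1 - 5*0))*(-37))*(-120) = ((0*(2 - 1 + 0))*(-37))*(-120) = ((0*1)*(-37))*(-120) = (0*(-37))*(-120) = 0*(-120) = 0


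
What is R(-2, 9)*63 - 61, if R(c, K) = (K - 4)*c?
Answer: -691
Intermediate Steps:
R(c, K) = c*(-4 + K) (R(c, K) = (-4 + K)*c = c*(-4 + K))
R(-2, 9)*63 - 61 = -2*(-4 + 9)*63 - 61 = -2*5*63 - 61 = -10*63 - 61 = -630 - 61 = -691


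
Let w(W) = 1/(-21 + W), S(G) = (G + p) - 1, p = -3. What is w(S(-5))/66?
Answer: -1/1980 ≈ -0.00050505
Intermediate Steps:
S(G) = -4 + G (S(G) = (G - 3) - 1 = (-3 + G) - 1 = -4 + G)
w(S(-5))/66 = 1/(-21 + (-4 - 5)*66) = (1/66)/(-21 - 9) = (1/66)/(-30) = -1/30*1/66 = -1/1980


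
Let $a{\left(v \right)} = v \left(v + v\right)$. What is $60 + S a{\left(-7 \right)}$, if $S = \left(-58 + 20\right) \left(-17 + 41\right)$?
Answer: $-89316$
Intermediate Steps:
$a{\left(v \right)} = 2 v^{2}$ ($a{\left(v \right)} = v 2 v = 2 v^{2}$)
$S = -912$ ($S = \left(-38\right) 24 = -912$)
$60 + S a{\left(-7 \right)} = 60 - 912 \cdot 2 \left(-7\right)^{2} = 60 - 912 \cdot 2 \cdot 49 = 60 - 89376 = -89316$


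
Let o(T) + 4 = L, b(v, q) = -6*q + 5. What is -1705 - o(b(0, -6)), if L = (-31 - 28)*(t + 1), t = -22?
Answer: -2940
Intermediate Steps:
b(v, q) = 5 - 6*q
L = 1239 (L = (-31 - 28)*(-22 + 1) = -59*(-21) = 1239)
o(T) = 1235 (o(T) = -4 + 1239 = 1235)
-1705 - o(b(0, -6)) = -1705 - 1*1235 = -1705 - 1235 = -2940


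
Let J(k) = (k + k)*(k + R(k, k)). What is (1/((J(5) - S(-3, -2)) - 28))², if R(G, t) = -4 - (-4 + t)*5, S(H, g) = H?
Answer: 1/4225 ≈ 0.00023669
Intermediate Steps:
R(G, t) = 16 - 5*t (R(G, t) = -4 - (-20 + 5*t) = -4 + (20 - 5*t) = 16 - 5*t)
J(k) = 2*k*(16 - 4*k) (J(k) = (k + k)*(k + (16 - 5*k)) = (2*k)*(16 - 4*k) = 2*k*(16 - 4*k))
(1/((J(5) - S(-3, -2)) - 28))² = (1/((8*5*(4 - 1*5) - 1*(-3)) - 28))² = (1/((8*5*(4 - 5) + 3) - 28))² = (1/((8*5*(-1) + 3) - 28))² = (1/((-40 + 3) - 28))² = (1/(-37 - 28))² = (1/(-65))² = (-1/65)² = 1/4225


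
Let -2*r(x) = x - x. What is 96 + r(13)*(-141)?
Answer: 96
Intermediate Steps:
r(x) = 0 (r(x) = -(x - x)/2 = -1/2*0 = 0)
96 + r(13)*(-141) = 96 + 0*(-141) = 96 + 0 = 96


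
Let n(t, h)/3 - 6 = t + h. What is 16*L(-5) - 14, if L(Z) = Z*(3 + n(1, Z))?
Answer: -734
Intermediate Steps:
n(t, h) = 18 + 3*h + 3*t (n(t, h) = 18 + 3*(t + h) = 18 + 3*(h + t) = 18 + (3*h + 3*t) = 18 + 3*h + 3*t)
L(Z) = Z*(24 + 3*Z) (L(Z) = Z*(3 + (18 + 3*Z + 3*1)) = Z*(3 + (18 + 3*Z + 3)) = Z*(3 + (21 + 3*Z)) = Z*(24 + 3*Z))
16*L(-5) - 14 = 16*(3*(-5)*(8 - 5)) - 14 = 16*(3*(-5)*3) - 14 = 16*(-45) - 14 = -720 - 14 = -734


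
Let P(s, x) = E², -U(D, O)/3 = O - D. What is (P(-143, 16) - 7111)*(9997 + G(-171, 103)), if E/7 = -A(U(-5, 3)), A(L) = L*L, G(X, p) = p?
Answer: 164124121300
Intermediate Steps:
U(D, O) = -3*O + 3*D (U(D, O) = -3*(O - D) = -3*O + 3*D)
A(L) = L²
E = -4032 (E = 7*(-(-3*3 + 3*(-5))²) = 7*(-(-9 - 15)²) = 7*(-1*(-24)²) = 7*(-1*576) = 7*(-576) = -4032)
P(s, x) = 16257024 (P(s, x) = (-4032)² = 16257024)
(P(-143, 16) - 7111)*(9997 + G(-171, 103)) = (16257024 - 7111)*(9997 + 103) = 16249913*10100 = 164124121300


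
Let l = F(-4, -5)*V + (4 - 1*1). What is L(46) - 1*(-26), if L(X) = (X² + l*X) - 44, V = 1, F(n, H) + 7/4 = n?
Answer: 3943/2 ≈ 1971.5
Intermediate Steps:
F(n, H) = -7/4 + n
l = -11/4 (l = (-7/4 - 4)*1 + (4 - 1*1) = -23/4*1 + (4 - 1) = -23/4 + 3 = -11/4 ≈ -2.7500)
L(X) = -44 + X² - 11*X/4 (L(X) = (X² - 11*X/4) - 44 = -44 + X² - 11*X/4)
L(46) - 1*(-26) = (-44 + 46² - 11/4*46) - 1*(-26) = (-44 + 2116 - 253/2) + 26 = 3891/2 + 26 = 3943/2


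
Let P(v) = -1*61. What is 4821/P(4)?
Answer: -4821/61 ≈ -79.033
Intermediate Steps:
P(v) = -61
4821/P(4) = 4821/(-61) = 4821*(-1/61) = -4821/61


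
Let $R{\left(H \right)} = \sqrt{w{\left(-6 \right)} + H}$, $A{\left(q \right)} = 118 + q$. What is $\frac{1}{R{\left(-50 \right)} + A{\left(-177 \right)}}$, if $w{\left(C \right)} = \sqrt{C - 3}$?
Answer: $- \frac{1}{59 - \sqrt{-50 + 3 i}} \approx -0.016767 - 0.0020177 i$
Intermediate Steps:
$w{\left(C \right)} = \sqrt{-3 + C}$
$R{\left(H \right)} = \sqrt{H + 3 i}$ ($R{\left(H \right)} = \sqrt{\sqrt{-3 - 6} + H} = \sqrt{\sqrt{-9} + H} = \sqrt{3 i + H} = \sqrt{H + 3 i}$)
$\frac{1}{R{\left(-50 \right)} + A{\left(-177 \right)}} = \frac{1}{\sqrt{-50 + 3 i} + \left(118 - 177\right)} = \frac{1}{\sqrt{-50 + 3 i} - 59} = \frac{1}{-59 + \sqrt{-50 + 3 i}}$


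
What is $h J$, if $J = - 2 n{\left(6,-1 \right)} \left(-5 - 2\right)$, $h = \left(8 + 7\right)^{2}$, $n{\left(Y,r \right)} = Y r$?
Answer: $-18900$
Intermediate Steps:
$h = 225$ ($h = 15^{2} = 225$)
$J = -84$ ($J = - 2 \cdot 6 \left(-1\right) \left(-5 - 2\right) = \left(-2\right) \left(-6\right) \left(-7\right) = 12 \left(-7\right) = -84$)
$h J = 225 \left(-84\right) = -18900$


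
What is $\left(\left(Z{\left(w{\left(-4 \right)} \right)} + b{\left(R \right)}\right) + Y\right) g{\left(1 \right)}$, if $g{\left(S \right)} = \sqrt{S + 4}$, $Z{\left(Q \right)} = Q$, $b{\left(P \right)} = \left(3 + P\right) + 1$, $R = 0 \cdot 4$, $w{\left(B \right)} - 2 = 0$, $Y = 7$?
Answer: $13 \sqrt{5} \approx 29.069$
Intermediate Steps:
$w{\left(B \right)} = 2$ ($w{\left(B \right)} = 2 + 0 = 2$)
$R = 0$
$b{\left(P \right)} = 4 + P$
$g{\left(S \right)} = \sqrt{4 + S}$
$\left(\left(Z{\left(w{\left(-4 \right)} \right)} + b{\left(R \right)}\right) + Y\right) g{\left(1 \right)} = \left(\left(2 + \left(4 + 0\right)\right) + 7\right) \sqrt{4 + 1} = \left(\left(2 + 4\right) + 7\right) \sqrt{5} = \left(6 + 7\right) \sqrt{5} = 13 \sqrt{5}$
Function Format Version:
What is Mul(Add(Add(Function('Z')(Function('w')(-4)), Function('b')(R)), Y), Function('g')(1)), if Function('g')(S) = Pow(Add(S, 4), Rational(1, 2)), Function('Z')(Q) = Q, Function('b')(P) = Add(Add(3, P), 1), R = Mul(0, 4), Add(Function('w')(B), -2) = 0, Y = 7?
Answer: Mul(13, Pow(5, Rational(1, 2))) ≈ 29.069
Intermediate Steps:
Function('w')(B) = 2 (Function('w')(B) = Add(2, 0) = 2)
R = 0
Function('b')(P) = Add(4, P)
Function('g')(S) = Pow(Add(4, S), Rational(1, 2))
Mul(Add(Add(Function('Z')(Function('w')(-4)), Function('b')(R)), Y), Function('g')(1)) = Mul(Add(Add(2, Add(4, 0)), 7), Pow(Add(4, 1), Rational(1, 2))) = Mul(Add(Add(2, 4), 7), Pow(5, Rational(1, 2))) = Mul(Add(6, 7), Pow(5, Rational(1, 2))) = Mul(13, Pow(5, Rational(1, 2)))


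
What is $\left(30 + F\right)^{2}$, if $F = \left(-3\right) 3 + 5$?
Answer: $676$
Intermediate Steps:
$F = -4$ ($F = -9 + 5 = -4$)
$\left(30 + F\right)^{2} = \left(30 - 4\right)^{2} = 26^{2} = 676$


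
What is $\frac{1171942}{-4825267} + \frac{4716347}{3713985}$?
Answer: $\frac{18405058530779}{17920969258995} \approx 1.027$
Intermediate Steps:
$\frac{1171942}{-4825267} + \frac{4716347}{3713985} = 1171942 \left(- \frac{1}{4825267}\right) + 4716347 \cdot \frac{1}{3713985} = - \frac{1171942}{4825267} + \frac{4716347}{3713985} = \frac{18405058530779}{17920969258995}$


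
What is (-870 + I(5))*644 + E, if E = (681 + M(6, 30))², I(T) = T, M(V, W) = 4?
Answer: -87835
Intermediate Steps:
E = 469225 (E = (681 + 4)² = 685² = 469225)
(-870 + I(5))*644 + E = (-870 + 5)*644 + 469225 = -865*644 + 469225 = -557060 + 469225 = -87835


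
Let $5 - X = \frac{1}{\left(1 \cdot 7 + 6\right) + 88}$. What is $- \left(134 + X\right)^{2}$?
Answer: $- \frac{197065444}{10201} \approx -19318.0$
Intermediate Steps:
$X = \frac{504}{101}$ ($X = 5 - \frac{1}{\left(1 \cdot 7 + 6\right) + 88} = 5 - \frac{1}{\left(7 + 6\right) + 88} = 5 - \frac{1}{13 + 88} = 5 - \frac{1}{101} = \frac{504}{101} \approx 4.9901$)
$- \left(134 + X\right)^{2} = - \left(134 + \frac{504}{101}\right)^{2} = - \left(\frac{14038}{101}\right)^{2} = \left(-1\right) \frac{197065444}{10201} = - \frac{197065444}{10201}$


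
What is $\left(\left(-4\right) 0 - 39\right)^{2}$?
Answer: $1521$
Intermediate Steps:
$\left(\left(-4\right) 0 - 39\right)^{2} = \left(0 - 39\right)^{2} = \left(-39\right)^{2} = 1521$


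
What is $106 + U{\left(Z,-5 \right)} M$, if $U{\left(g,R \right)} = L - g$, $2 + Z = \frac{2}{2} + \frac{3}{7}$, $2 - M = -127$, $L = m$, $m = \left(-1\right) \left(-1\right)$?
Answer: $\frac{2161}{7} \approx 308.71$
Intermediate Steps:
$m = 1$
$L = 1$
$M = 129$ ($M = 2 - -127 = 2 + 127 = 129$)
$Z = - \frac{4}{7}$ ($Z = -2 + \left(\frac{2}{2} + \frac{3}{7}\right) = -2 + \left(2 \cdot \frac{1}{2} + 3 \cdot \frac{1}{7}\right) = -2 + \left(1 + \frac{3}{7}\right) = -2 + \frac{10}{7} = - \frac{4}{7} \approx -0.57143$)
$U{\left(g,R \right)} = 1 - g$
$106 + U{\left(Z,-5 \right)} M = 106 + \left(1 - - \frac{4}{7}\right) 129 = 106 + \left(1 + \frac{4}{7}\right) 129 = 106 + \frac{11}{7} \cdot 129 = 106 + \frac{1419}{7} = \frac{2161}{7}$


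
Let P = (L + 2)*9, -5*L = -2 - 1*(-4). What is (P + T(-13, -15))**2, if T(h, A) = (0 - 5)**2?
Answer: 38809/25 ≈ 1552.4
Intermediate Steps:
T(h, A) = 25 (T(h, A) = (-5)**2 = 25)
L = -2/5 (L = -(-2 - 1*(-4))/5 = -(-2 + 4)/5 = -1/5*2 = -2/5 ≈ -0.40000)
P = 72/5 (P = (-2/5 + 2)*9 = (8/5)*9 = 72/5 ≈ 14.400)
(P + T(-13, -15))**2 = (72/5 + 25)**2 = (197/5)**2 = 38809/25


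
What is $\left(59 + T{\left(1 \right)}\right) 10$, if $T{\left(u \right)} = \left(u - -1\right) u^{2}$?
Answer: $610$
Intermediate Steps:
$T{\left(u \right)} = u^{2} \left(1 + u\right)$ ($T{\left(u \right)} = \left(u + 1\right) u^{2} = \left(1 + u\right) u^{2} = u^{2} \left(1 + u\right)$)
$\left(59 + T{\left(1 \right)}\right) 10 = \left(59 + 1^{2} \left(1 + 1\right)\right) 10 = \left(59 + 1 \cdot 2\right) 10 = \left(59 + 2\right) 10 = 61 \cdot 10 = 610$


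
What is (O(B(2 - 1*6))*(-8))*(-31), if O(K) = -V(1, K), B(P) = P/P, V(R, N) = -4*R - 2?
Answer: 1488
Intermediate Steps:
V(R, N) = -2 - 4*R
B(P) = 1
O(K) = 6 (O(K) = -(-2 - 4*1) = -(-2 - 4) = -1*(-6) = 6)
(O(B(2 - 1*6))*(-8))*(-31) = (6*(-8))*(-31) = -48*(-31) = 1488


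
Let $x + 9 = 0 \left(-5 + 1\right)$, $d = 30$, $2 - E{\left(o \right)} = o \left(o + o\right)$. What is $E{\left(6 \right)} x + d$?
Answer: $660$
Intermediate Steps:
$E{\left(o \right)} = 2 - 2 o^{2}$ ($E{\left(o \right)} = 2 - o \left(o + o\right) = 2 - o 2 o = 2 - 2 o^{2}$)
$x = -9$ ($x = -9 + 0 \left(-5 + 1\right) = -9 + 0 \left(-4\right) = -9 + 0 = -9$)
$E{\left(6 \right)} x + d = \left(2 - 2 \cdot 6^{2}\right) \left(-9\right) + 30 = \left(2 - 72\right) \left(-9\right) + 30 = \left(-70\right) \left(-9\right) + 30 = 630 + 30 = 660$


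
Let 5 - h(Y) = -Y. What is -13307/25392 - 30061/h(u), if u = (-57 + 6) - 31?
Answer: 762284273/1955184 ≈ 389.88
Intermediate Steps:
u = -82 (u = -51 - 31 = -82)
h(Y) = 5 + Y (h(Y) = 5 - (-1)*Y = 5 + Y)
-13307/25392 - 30061/h(u) = -13307/25392 - 30061/(5 - 82) = -13307*1/25392 - 30061/(-77) = -13307/25392 - 30061*(-1/77) = -13307/25392 + 30061/77 = 762284273/1955184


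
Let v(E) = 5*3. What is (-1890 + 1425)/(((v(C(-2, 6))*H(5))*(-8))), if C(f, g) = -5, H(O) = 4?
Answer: 31/32 ≈ 0.96875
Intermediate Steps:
v(E) = 15
(-1890 + 1425)/(((v(C(-2, 6))*H(5))*(-8))) = (-1890 + 1425)/(((15*4)*(-8))) = -465/(60*(-8)) = -465/(-480) = -465*(-1/480) = 31/32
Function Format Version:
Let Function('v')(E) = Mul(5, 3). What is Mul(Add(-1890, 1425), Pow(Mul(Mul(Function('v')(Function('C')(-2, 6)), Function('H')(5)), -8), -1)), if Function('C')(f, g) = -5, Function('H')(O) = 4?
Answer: Rational(31, 32) ≈ 0.96875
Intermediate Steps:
Function('v')(E) = 15
Mul(Add(-1890, 1425), Pow(Mul(Mul(Function('v')(Function('C')(-2, 6)), Function('H')(5)), -8), -1)) = Mul(Add(-1890, 1425), Pow(Mul(Mul(15, 4), -8), -1)) = Mul(-465, Pow(Mul(60, -8), -1)) = Mul(-465, Pow(-480, -1)) = Mul(-465, Rational(-1, 480)) = Rational(31, 32)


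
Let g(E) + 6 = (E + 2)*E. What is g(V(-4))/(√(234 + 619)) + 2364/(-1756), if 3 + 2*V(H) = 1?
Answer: -591/439 - 7*√853/853 ≈ -1.5859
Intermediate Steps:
V(H) = -1 (V(H) = -3/2 + (½)*1 = -3/2 + ½ = -1)
g(E) = -6 + E*(2 + E) (g(E) = -6 + (E + 2)*E = -6 + (2 + E)*E = -6 + E*(2 + E))
g(V(-4))/(√(234 + 619)) + 2364/(-1756) = (-6 + (-1)² + 2*(-1))/(√(234 + 619)) + 2364/(-1756) = (-6 + 1 - 2)/(√853) + 2364*(-1/1756) = -7*√853/853 - 591/439 = -591/439 - 7*√853/853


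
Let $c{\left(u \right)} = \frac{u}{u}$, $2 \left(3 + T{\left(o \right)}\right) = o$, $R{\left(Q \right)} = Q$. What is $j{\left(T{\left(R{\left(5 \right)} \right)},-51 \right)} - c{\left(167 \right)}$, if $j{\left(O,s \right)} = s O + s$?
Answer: $- \frac{53}{2} \approx -26.5$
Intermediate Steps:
$T{\left(o \right)} = -3 + \frac{o}{2}$
$j{\left(O,s \right)} = s + O s$ ($j{\left(O,s \right)} = O s + s = s + O s$)
$c{\left(u \right)} = 1$
$j{\left(T{\left(R{\left(5 \right)} \right)},-51 \right)} - c{\left(167 \right)} = - 51 \left(1 + \left(-3 + \frac{1}{2} \cdot 5\right)\right) - 1 = - 51 \left(1 + \left(-3 + \frac{5}{2}\right)\right) - 1 = - 51 \left(1 - \frac{1}{2}\right) - 1 = \left(-51\right) \frac{1}{2} - 1 = - \frac{51}{2} - 1 = - \frac{53}{2}$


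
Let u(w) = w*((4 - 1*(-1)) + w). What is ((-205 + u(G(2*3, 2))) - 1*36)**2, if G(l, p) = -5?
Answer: 58081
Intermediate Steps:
u(w) = w*(5 + w) (u(w) = w*((4 + 1) + w) = w*(5 + w))
((-205 + u(G(2*3, 2))) - 1*36)**2 = ((-205 - 5*(5 - 5)) - 1*36)**2 = ((-205 - 5*0) - 36)**2 = ((-205 + 0) - 36)**2 = (-205 - 36)**2 = (-241)**2 = 58081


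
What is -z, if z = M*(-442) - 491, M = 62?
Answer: 27895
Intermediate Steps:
z = -27895 (z = 62*(-442) - 491 = -27404 - 491 = -27895)
-z = -1*(-27895) = 27895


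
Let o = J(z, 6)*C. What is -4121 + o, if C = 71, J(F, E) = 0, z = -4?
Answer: -4121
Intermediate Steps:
o = 0 (o = 0*71 = 0)
-4121 + o = -4121 + 0 = -4121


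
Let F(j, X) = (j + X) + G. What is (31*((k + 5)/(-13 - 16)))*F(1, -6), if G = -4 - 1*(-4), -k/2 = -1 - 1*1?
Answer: 1395/29 ≈ 48.103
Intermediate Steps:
k = 4 (k = -2*(-1 - 1*1) = -2*(-1 - 1) = -2*(-2) = 4)
G = 0 (G = -4 + 4 = 0)
F(j, X) = X + j (F(j, X) = (j + X) + 0 = (X + j) + 0 = X + j)
(31*((k + 5)/(-13 - 16)))*F(1, -6) = (31*((4 + 5)/(-13 - 16)))*(-6 + 1) = (31*(9/(-29)))*(-5) = (31*(9*(-1/29)))*(-5) = (31*(-9/29))*(-5) = -279/29*(-5) = 1395/29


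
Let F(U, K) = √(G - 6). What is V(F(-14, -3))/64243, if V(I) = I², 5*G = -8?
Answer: -38/321215 ≈ -0.00011830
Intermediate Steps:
G = -8/5 (G = (⅕)*(-8) = -8/5 ≈ -1.6000)
F(U, K) = I*√190/5 (F(U, K) = √(-8/5 - 6) = √(-38/5) = I*√190/5)
V(F(-14, -3))/64243 = (I*√190/5)²/64243 = -38/5*1/64243 = -38/321215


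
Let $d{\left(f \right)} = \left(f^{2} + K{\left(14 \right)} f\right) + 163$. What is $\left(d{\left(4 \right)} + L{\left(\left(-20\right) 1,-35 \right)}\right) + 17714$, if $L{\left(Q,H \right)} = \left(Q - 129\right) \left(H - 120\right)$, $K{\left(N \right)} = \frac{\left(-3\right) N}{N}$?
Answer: $40976$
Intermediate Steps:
$K{\left(N \right)} = -3$
$L{\left(Q,H \right)} = \left(-129 + Q\right) \left(-120 + H\right)$
$d{\left(f \right)} = 163 + f^{2} - 3 f$ ($d{\left(f \right)} = \left(f^{2} - 3 f\right) + 163 = 163 + f^{2} - 3 f$)
$\left(d{\left(4 \right)} + L{\left(\left(-20\right) 1,-35 \right)}\right) + 17714 = \left(\left(163 + 4^{2} - 12\right) - \left(-19995 + 155 \left(-20\right) 1\right)\right) + 17714 = \left(\left(163 + 16 - 12\right) + \left(15480 + 4515 - -2400 - -700\right)\right) + 17714 = \left(167 + \left(15480 + 4515 + 2400 + 700\right)\right) + 17714 = \left(167 + 23095\right) + 17714 = 23262 + 17714 = 40976$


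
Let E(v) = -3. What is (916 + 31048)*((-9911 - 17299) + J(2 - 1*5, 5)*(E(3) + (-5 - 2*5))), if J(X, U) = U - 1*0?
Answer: -872617200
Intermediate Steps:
J(X, U) = U (J(X, U) = U + 0 = U)
(916 + 31048)*((-9911 - 17299) + J(2 - 1*5, 5)*(E(3) + (-5 - 2*5))) = (916 + 31048)*((-9911 - 17299) + 5*(-3 + (-5 - 2*5))) = 31964*(-27210 + 5*(-3 + (-5 - 10))) = 31964*(-27210 + 5*(-3 - 15)) = 31964*(-27210 + 5*(-18)) = 31964*(-27210 - 90) = 31964*(-27300) = -872617200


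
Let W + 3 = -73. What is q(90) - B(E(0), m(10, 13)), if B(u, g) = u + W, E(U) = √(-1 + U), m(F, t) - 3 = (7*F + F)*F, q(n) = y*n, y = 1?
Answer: 166 - I ≈ 166.0 - 1.0*I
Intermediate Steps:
W = -76 (W = -3 - 73 = -76)
q(n) = n (q(n) = 1*n = n)
m(F, t) = 3 + 8*F² (m(F, t) = 3 + (7*F + F)*F = 3 + (8*F)*F = 3 + 8*F²)
B(u, g) = -76 + u (B(u, g) = u - 76 = -76 + u)
q(90) - B(E(0), m(10, 13)) = 90 - (-76 + √(-1 + 0)) = 90 - (-76 + √(-1)) = 90 - (-76 + I) = 90 + (76 - I) = 166 - I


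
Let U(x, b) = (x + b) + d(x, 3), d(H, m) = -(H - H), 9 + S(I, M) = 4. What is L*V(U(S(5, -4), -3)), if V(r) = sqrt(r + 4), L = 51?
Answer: 102*I ≈ 102.0*I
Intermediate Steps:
S(I, M) = -5 (S(I, M) = -9 + 4 = -5)
d(H, m) = 0 (d(H, m) = -1*0 = 0)
U(x, b) = b + x (U(x, b) = (x + b) + 0 = (b + x) + 0 = b + x)
V(r) = sqrt(4 + r)
L*V(U(S(5, -4), -3)) = 51*sqrt(4 + (-3 - 5)) = 51*sqrt(4 - 8) = 51*sqrt(-4) = 51*(2*I) = 102*I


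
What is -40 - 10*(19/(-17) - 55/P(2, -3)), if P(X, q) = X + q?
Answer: -9840/17 ≈ -578.82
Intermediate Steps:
-40 - 10*(19/(-17) - 55/P(2, -3)) = -40 - 10*(19/(-17) - 55/(2 - 3)) = -40 - 10*(19*(-1/17) - 55/(-1)) = -40 - 10*(-19/17 - 55*(-1)) = -40 - 10*(-19/17 + 55) = -40 - 10*916/17 = -40 - 9160/17 = -9840/17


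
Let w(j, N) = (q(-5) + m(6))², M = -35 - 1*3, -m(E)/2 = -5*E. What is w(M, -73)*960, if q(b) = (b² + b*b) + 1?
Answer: 11828160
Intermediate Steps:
m(E) = 10*E (m(E) = -(-10)*E = 10*E)
M = -38 (M = -35 - 3 = -38)
q(b) = 1 + 2*b² (q(b) = (b² + b²) + 1 = 2*b² + 1 = 1 + 2*b²)
w(j, N) = 12321 (w(j, N) = ((1 + 2*(-5)²) + 10*6)² = ((1 + 2*25) + 60)² = ((1 + 50) + 60)² = (51 + 60)² = 111² = 12321)
w(M, -73)*960 = 12321*960 = 11828160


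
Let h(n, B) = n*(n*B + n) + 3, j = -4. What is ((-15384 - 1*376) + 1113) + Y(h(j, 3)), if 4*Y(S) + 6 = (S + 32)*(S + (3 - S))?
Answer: -58297/4 ≈ -14574.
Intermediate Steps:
h(n, B) = 3 + n*(n + B*n) (h(n, B) = n*(B*n + n) + 3 = n*(n + B*n) + 3 = 3 + n*(n + B*n))
Y(S) = 45/2 + 3*S/4 (Y(S) = -3/2 + ((S + 32)*(S + (3 - S)))/4 = -3/2 + ((32 + S)*3)/4 = -3/2 + (96 + 3*S)/4 = -3/2 + (24 + 3*S/4) = 45/2 + 3*S/4)
((-15384 - 1*376) + 1113) + Y(h(j, 3)) = ((-15384 - 1*376) + 1113) + (45/2 + 3*(3 + (-4)**2 + 3*(-4)**2)/4) = ((-15384 - 376) + 1113) + (45/2 + 3*(3 + 16 + 3*16)/4) = (-15760 + 1113) + (45/2 + 3*(3 + 16 + 48)/4) = -14647 + (45/2 + (3/4)*67) = -14647 + (45/2 + 201/4) = -14647 + 291/4 = -58297/4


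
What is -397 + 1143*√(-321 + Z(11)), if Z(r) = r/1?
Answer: -397 + 1143*I*√310 ≈ -397.0 + 20125.0*I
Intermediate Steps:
Z(r) = r (Z(r) = r*1 = r)
-397 + 1143*√(-321 + Z(11)) = -397 + 1143*√(-321 + 11) = -397 + 1143*√(-310) = -397 + 1143*(I*√310) = -397 + 1143*I*√310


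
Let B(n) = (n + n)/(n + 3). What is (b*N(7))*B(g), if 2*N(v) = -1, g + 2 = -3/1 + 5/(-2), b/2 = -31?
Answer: 310/3 ≈ 103.33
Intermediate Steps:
b = -62 (b = 2*(-31) = -62)
g = -15/2 (g = -2 + (-3/1 + 5/(-2)) = -2 + (-3*1 + 5*(-1/2)) = -2 + (-3 - 5/2) = -2 - 11/2 = -15/2 ≈ -7.5000)
N(v) = -1/2 (N(v) = (1/2)*(-1) = -1/2)
B(n) = 2*n/(3 + n) (B(n) = (2*n)/(3 + n) = 2*n/(3 + n))
(b*N(7))*B(g) = (-62*(-1/2))*(2*(-15/2)/(3 - 15/2)) = 31*(2*(-15/2)/(-9/2)) = 31*(2*(-15/2)*(-2/9)) = 31*(10/3) = 310/3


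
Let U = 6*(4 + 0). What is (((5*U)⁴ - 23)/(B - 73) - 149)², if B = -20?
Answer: 43003907027859556/8649 ≈ 4.9721e+12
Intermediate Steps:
U = 24 (U = 6*4 = 24)
(((5*U)⁴ - 23)/(B - 73) - 149)² = (((5*24)⁴ - 23)/(-20 - 73) - 149)² = ((120⁴ - 23)/(-93) - 149)² = ((207360000 - 23)*(-1/93) - 149)² = (207359977*(-1/93) - 149)² = (-207359977/93 - 149)² = (-207373834/93)² = 43003907027859556/8649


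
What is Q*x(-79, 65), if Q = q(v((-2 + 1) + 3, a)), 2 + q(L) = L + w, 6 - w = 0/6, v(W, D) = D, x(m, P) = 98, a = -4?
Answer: 0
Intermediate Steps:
w = 6 (w = 6 - 0/6 = 6 - 1*0 = 6 + 0 = 6)
q(L) = 4 + L (q(L) = -2 + (L + 6) = -2 + (6 + L) = 4 + L)
Q = 0 (Q = 4 - 4 = 0)
Q*x(-79, 65) = 0*98 = 0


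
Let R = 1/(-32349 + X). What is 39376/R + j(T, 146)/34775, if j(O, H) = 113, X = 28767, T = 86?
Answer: -4904834032687/34775 ≈ -1.4104e+8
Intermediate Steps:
R = -1/3582 (R = 1/(-32349 + 28767) = 1/(-3582) = -1/3582 ≈ -0.00027917)
39376/R + j(T, 146)/34775 = 39376/(-1/3582) + 113/34775 = 39376*(-3582) + 113*(1/34775) = -141044832 + 113/34775 = -4904834032687/34775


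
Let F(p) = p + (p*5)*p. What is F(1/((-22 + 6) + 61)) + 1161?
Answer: 94043/81 ≈ 1161.0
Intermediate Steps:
F(p) = p + 5*p**2 (F(p) = p + (5*p)*p = p + 5*p**2)
F(1/((-22 + 6) + 61)) + 1161 = (1 + 5/((-22 + 6) + 61))/((-22 + 6) + 61) + 1161 = (1 + 5/(-16 + 61))/(-16 + 61) + 1161 = (1 + 5/45)/45 + 1161 = (1 + 5*(1/45))/45 + 1161 = (1 + 1/9)/45 + 1161 = (1/45)*(10/9) + 1161 = 2/81 + 1161 = 94043/81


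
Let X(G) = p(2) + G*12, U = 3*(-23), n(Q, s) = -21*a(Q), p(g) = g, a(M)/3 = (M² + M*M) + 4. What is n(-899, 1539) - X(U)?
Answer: -101832752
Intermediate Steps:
a(M) = 12 + 6*M² (a(M) = 3*((M² + M*M) + 4) = 3*((M² + M²) + 4) = 3*(2*M² + 4) = 3*(4 + 2*M²) = 12 + 6*M²)
n(Q, s) = -252 - 126*Q² (n(Q, s) = -21*(12 + 6*Q²) = -252 - 126*Q²)
U = -69
X(G) = 2 + 12*G (X(G) = 2 + G*12 = 2 + 12*G)
n(-899, 1539) - X(U) = (-252 - 126*(-899)²) - (2 + 12*(-69)) = (-252 - 126*808201) - (2 - 828) = (-252 - 101833326) - 1*(-826) = -101833578 + 826 = -101832752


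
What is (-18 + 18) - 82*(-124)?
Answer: 10168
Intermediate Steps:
(-18 + 18) - 82*(-124) = 0 + 10168 = 10168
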